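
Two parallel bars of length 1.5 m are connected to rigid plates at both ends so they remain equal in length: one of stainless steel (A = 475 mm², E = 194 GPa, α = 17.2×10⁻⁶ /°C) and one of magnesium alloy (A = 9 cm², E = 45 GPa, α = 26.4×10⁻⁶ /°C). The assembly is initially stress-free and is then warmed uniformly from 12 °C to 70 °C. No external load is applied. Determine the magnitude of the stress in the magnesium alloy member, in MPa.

σ ≈ 16.7 MPa (compressive)

The magnesium alloy has the larger α, so on heating it would change length more than the stainless steel if both were free. The rigid plates force a common final length, so the magnesium alloy is put into compression and the stainless steel into tension, with equal and opposite forces P (no external load).
Setting the final lengths equal and cancelling L: (α₁ − α₂)ΔT = P/(A₁E₁) + P/(A₂E₂).
|α₁ − α₂|·ΔT = 9.2×10⁻⁶ × 58 = 0.0005336.
1/(A₁E₁) + 1/(A₂E₂) = 1/(475×194×10³) + 1/(900×45×10³) = 3.554×10⁻⁸ N⁻¹.
P = 0.0005336 / 3.554×10⁻⁸ = 15010 N = 15.01 kN.
σ_{magnesium alloy} = P/A₂ = 15010/900 = 16.68 MPa, compressive.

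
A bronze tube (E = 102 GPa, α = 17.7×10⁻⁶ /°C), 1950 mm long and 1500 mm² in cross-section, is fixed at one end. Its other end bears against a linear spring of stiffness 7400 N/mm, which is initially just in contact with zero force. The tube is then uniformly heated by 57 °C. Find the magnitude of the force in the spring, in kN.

If the spring were absent the tube would lengthen by αΔT L = 17.7×10⁻⁶ × 57 × 1950 = 1.967 mm.
Let P be the compressive force at the spring. The tube shortens elastically by PL/(AE) and the spring compresses by P/k; together these equal δ_free.
So P = δ_free / [L/(AE) + 1/k] = 1.967 / [ 1950/(1500×102×10³) + 1/(7400) ].
P = 1.967 / 0.0001479 = 13300 N.

P ≈ 13.3 kN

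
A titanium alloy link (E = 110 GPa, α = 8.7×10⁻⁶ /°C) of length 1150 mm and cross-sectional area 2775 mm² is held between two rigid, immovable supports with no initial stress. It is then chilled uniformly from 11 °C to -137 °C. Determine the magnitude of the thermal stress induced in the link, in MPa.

σ ≈ 142 MPa (tensile)

Because both ends are immovable the net strain is zero, and the suppressed thermal strain is αΔT = 8.7×10⁻⁶ × 148 = 1287.6×10⁻⁶.
σ = EαΔT = 110×10³ × 8.7×10⁻⁶ × 148 = 141.6 MPa (tensile; the link is trying to contract).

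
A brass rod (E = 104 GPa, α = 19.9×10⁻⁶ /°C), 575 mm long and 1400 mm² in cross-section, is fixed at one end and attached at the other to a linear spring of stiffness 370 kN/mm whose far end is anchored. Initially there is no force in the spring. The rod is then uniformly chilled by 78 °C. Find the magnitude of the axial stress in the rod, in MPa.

σ ≈ 95.8 MPa (tensile)

If the spring were absent the rod would shorten by αΔT L = 19.9×10⁻⁶ × 78 × 575 = 0.8925 mm.
With a force P in the spring, the elastic change of the rod is PL/(AE) and that of the spring is P/k; compatibility requires their sum to equal δ_free.
So P = δ_free / [L/(AE) + 1/k] = 0.8925 / [ 575/(1400×104×10³) + 1/(370×10³) ].
P = 0.8925 / 6.652×10⁻⁶ = 134200 N.
σ = P/A = 134200/1400 = 95.84 MPa.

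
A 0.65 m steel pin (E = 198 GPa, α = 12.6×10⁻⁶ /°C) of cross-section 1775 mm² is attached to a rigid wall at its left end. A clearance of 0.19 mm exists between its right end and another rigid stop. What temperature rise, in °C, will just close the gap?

Contact occurs when the free expansion equals the gap: αΔT L = 0.19 mm.
So ΔT = g/(αL) = 0.19/(12.6×10⁻⁶ × 650) = 23.2 °C.

ΔT ≈ 23.2 °C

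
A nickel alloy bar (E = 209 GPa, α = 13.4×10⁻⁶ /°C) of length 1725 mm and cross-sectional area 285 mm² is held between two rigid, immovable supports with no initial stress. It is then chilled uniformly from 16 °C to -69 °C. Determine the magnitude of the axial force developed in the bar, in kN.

P ≈ 67.8 kN (tensile)

The ends cannot move, so σ = EαΔT = 209×10³ × 13.4×10⁻⁶ × 85 = 238.1 MPa.
Axial force P = σA = 238.1 × 285 = 67840 N = 67.84 kN, tensile.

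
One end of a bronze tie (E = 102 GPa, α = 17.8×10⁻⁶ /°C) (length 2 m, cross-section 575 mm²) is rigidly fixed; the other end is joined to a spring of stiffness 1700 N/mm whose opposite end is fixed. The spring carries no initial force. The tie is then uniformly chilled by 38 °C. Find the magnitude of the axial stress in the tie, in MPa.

If the spring were absent the tie would shorten by αΔT L = 17.8×10⁻⁶ × 38 × 2000 = 1.353 mm.
With a force P in the spring, the elastic change of the tie is PL/(AE) and that of the spring is P/k; compatibility requires their sum to equal δ_free.
P [ L/(AE) + 1/k ] = δ_free → P [ 2000/(575×102×10³) + 1/(1700) ] = 1.353.
P = 1.353 / 0.0006223 = 2174 N.
σ = P/A = 2174/575 = 3.78 MPa.

σ ≈ 3.78 MPa (tensile)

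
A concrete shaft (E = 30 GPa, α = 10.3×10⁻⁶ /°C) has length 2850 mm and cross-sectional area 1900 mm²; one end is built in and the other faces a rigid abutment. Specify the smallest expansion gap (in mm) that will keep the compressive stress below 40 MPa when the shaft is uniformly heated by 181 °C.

With no wall the shaft would lengthen by αΔT L = 10.3×10⁻⁶ × 181 × 2850 = 5.313 mm.
A stress of 40 MPa corresponds to the wall pushing the shaft back by σL/E = 40×2850/(30×10³) = 3.8 mm.
So the gap has to take up the difference, g_min = δ_free − σL/E = 5.313 − 3.8 = 1.513 mm.

g ≈ 1.51 mm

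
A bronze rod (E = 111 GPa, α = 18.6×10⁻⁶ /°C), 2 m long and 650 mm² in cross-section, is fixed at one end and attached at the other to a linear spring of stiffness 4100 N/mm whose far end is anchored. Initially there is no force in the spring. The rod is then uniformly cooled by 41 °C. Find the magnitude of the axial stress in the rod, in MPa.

Free thermal contraction: δ_free = αΔT L = 18.6×10⁻⁶ × 41 × 2000 = 1.525 mm.
Let P be the tensile force in the spring. The rod extends elastically by PL/(AE) and the spring stretches by P/k; together these equal δ_free.
P [ L/(AE) + 1/k ] = δ_free → P [ 2000/(650×111×10³) + 1/(4100) ] = 1.525.
P = 1.525 / 0.0002716 = 5615 N.
σ = P/A = 5615/650 = 8.639 MPa.

σ ≈ 8.64 MPa (tensile)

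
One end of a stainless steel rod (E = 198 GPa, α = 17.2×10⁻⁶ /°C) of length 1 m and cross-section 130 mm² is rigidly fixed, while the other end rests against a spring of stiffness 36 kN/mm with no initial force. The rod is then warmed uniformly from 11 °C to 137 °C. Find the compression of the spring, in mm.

δ ≈ 0.904 mm

The unrestrained thermal change is αΔT L = 17.2×10⁻⁶ × 126 × 1000 = 2.167 mm.
With a force P in the spring, the elastic change of the rod is PL/(AE) and that of the spring is P/k; compatibility requires their sum to equal δ_free.
So P = δ_free / [L/(AE) + 1/k] = 2.167 / [ 1000/(130×198×10³) + 1/(36×10³) ].
P = 2.167 / 6.663×10⁻⁵ = 32530 N.
Spring compression = P/k = 32530/(36×10³) = 0.9035 mm.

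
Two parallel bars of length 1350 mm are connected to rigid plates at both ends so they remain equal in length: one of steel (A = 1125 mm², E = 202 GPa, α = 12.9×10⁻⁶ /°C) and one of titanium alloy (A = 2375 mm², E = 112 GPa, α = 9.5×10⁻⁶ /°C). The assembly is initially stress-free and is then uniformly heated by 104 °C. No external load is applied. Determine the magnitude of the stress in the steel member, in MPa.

Both members must finish at the same length. With the larger α, the steel tends to over-expand; the plates restrain it, putting the steel in compression and the titanium alloy in tension. With no external load the two internal forces are equal and opposite, magnitude P.
Compatibility of the two members (thermal + elastic change equal): (α₁ − α₂)ΔT = P·[1/(A₁E₁) + 1/(A₂E₂)].
|α₁ − α₂|·ΔT = 3.4×10⁻⁶ × 104 = 0.0003536.
1/(A₁E₁) + 1/(A₂E₂) = 1/(1125×202×10³) + 1/(2375×112×10³) = 8.16×10⁻⁹ N⁻¹.
P = 0.0003536 / 8.16×10⁻⁹ = 43330 N = 43.33 kN.
σ_{steel} = P/A₁ = 43330/1125 = 38.52 MPa, compressive.

σ ≈ 38.5 MPa (compressive)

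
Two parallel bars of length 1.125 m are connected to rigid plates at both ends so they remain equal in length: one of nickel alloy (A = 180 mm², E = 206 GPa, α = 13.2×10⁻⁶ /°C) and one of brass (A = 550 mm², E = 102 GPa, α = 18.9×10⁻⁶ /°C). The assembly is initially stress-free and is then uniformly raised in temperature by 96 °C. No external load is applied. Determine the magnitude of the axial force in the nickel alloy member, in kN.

P ≈ 12.2 kN (tensile in the nickel alloy)

Both members must finish at the same length. With the larger α, the brass tends to over-expand; the plates restrain it, putting the brass in compression and the nickel alloy in tension. With no external load the two internal forces are equal and opposite, magnitude P.
Setting the final lengths equal and cancelling L: (α₁ − α₂)ΔT = P/(A₁E₁) + P/(A₂E₂).
|α₁ − α₂|·ΔT = 5.7×10⁻⁶ × 96 = 0.0005472.
1/(A₁E₁) + 1/(A₂E₂) = 1/(180×206×10³) + 1/(550×102×10³) = 4.479×10⁻⁸ N⁻¹.
P = 0.0005472 / 4.479×10⁻⁸ = 12220 N = 12.22 kN.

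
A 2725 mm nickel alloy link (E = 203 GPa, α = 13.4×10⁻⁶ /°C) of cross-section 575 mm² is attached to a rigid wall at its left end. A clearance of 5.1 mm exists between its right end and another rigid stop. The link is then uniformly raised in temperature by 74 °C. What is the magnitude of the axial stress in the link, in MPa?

Free thermal elongation = αΔT L = 13.4×10⁻⁶ × 74 × 2725 = 2.702 mm.
Since δ_free = 2.7 mm is less than the 5.1 mm gap, the link never touches the wall. No axial force develops.

σ ≈ 0 MPa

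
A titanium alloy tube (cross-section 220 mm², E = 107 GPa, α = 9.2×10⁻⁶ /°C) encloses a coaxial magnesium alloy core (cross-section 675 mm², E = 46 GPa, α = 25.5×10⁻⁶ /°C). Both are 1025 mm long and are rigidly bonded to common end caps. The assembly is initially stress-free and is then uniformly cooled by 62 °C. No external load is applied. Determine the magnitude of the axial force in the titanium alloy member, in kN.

Equilibrium of a rigid end plate with no external load gives equal and opposite internal forces ±P in the two members. Since α_{magnesium alloy} > α_{titanium alloy}, cooling drives the magnesium alloy into tension and the titanium alloy into compression.
Equating the net (thermal + elastic) strains gives |α₁ − α₂|·ΔT = P·[1/(A₁E₁) + 1/(A₂E₂)].
|α₁ − α₂|·ΔT = 16.3×10⁻⁶ × 62 = 0.001011.
1/(A₁E₁) + 1/(A₂E₂) = 1/(220×107×10³) + 1/(675×46×10³) = 7.469×10⁻⁸ N⁻¹.
P = 0.001011 / 7.469×10⁻⁸ = 13530 N = 13.53 kN.

P ≈ 13.5 kN (compressive in the titanium alloy)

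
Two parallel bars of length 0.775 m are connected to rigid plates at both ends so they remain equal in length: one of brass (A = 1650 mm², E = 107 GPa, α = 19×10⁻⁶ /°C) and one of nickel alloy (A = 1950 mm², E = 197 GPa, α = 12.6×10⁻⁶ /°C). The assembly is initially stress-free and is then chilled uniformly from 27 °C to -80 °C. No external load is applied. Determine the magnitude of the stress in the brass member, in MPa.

Equilibrium of a rigid end plate with no external load gives equal and opposite internal forces ±P in the two members. Since α_{brass} > α_{nickel alloy}, cooling drives the brass into tension and the nickel alloy into compression.
Equating the net (thermal + elastic) strains gives |α₁ − α₂|·ΔT = P·[1/(A₁E₁) + 1/(A₂E₂)].
|α₁ − α₂|·ΔT = 6.4×10⁻⁶ × 107 = 0.0006848.
1/(A₁E₁) + 1/(A₂E₂) = 1/(1650×107×10³) + 1/(1950×197×10³) = 8.267×10⁻⁹ N⁻¹.
P = 0.0006848 / 8.267×10⁻⁹ = 82830 N = 82.83 kN.
σ_{brass} = P/A₁ = 82830/1650 = 50.2 MPa, tensile.

σ ≈ 50.2 MPa (tensile)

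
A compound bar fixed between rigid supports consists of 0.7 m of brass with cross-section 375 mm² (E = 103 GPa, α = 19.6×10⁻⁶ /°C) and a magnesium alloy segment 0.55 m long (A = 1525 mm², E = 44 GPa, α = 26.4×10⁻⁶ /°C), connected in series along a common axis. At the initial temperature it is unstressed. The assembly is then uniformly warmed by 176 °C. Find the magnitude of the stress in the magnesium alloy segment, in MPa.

σ ≈ 124 MPa (compressive)

Free thermal expansion of the whole bar: Σ αᵢΔT Lᵢ = 19.6×10⁻⁶×176×700 + 26.4×10⁻⁶×176×550 = 4.97 mm.
The rigid supports impose zero overall length change; the single axial force P common to all segments must satisfy P Σ Lᵢ/(AᵢEᵢ) = δ_free.
The series flexibility is Σ Lᵢ/(AᵢEᵢ) = 700/(375×103×10³) + 550/(1525×44×10³) = 2.632×10⁻⁵ mm/N.
Hence P = δ_free / Σ(L/AE) = 4.97/2.632×10⁻⁵ = 188.8 kN (compressive).
σ_{magnesium alloy} = P / A = 188800 / 1525 = 123.8 MPa.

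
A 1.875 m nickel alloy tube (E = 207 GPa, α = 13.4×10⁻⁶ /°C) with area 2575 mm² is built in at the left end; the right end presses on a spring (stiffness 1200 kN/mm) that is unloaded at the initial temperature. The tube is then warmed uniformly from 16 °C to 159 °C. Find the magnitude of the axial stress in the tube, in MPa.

Free thermal expansion: δ_free = αΔT L = 13.4×10⁻⁶ × 143 × 1875 = 3.593 mm.
With a force P in the spring, the elastic change of the tube is PL/(AE) and that of the spring is P/k; compatibility requires their sum to equal δ_free.
P [ L/(AE) + 1/k ] = δ_free → P [ 1875/(2575×207×10³) + 1/(1200×10³) ] = 3.593.
P = 3.593 / 4.351×10⁻⁶ = 825800 N.
σ = P/A = 825800/2575 = 320.7 MPa.

σ ≈ 321 MPa (compressive)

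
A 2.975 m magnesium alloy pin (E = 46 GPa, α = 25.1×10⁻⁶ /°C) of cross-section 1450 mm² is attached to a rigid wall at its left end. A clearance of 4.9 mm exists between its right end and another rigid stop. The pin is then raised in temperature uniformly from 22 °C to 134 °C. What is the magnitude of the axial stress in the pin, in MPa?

σ ≈ 53.6 MPa (compressive)

Unrestrained expansion: δ_free = αΔT L = 25.1×10⁻⁶ × 112 × 2975 = 8.363 mm.
This exceeds the 4.9 mm gap, so the wall pushes back. The portion of expansion that must be recovered elastically is δ_free − gap = 8.363 − 4.9 = 3.463 mm.
That suppressed elongation corresponds to σ = E·Δ/L = 46×10³ × 3.463/2975 = 53.55 MPa.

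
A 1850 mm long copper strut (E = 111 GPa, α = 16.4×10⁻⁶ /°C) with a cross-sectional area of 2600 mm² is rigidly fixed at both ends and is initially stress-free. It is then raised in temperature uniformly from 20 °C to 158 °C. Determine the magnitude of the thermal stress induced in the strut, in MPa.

Because both ends are immovable the net strain is zero, and the suppressed thermal strain is αΔT = 16.4×10⁻⁶ × 138 = 2263.2×10⁻⁶.
σ = EαΔT = 111×10³ × 16.4×10⁻⁶ × 138 = 251.2 MPa (compressive; the strut is trying to expand).

σ ≈ 251 MPa (compressive)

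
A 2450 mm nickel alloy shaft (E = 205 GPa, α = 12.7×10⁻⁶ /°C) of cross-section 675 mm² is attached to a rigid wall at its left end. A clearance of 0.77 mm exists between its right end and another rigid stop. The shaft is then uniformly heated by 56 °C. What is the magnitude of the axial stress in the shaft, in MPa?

If the wall were absent the shaft would grow by αΔT L = 12.7×10⁻⁶ × 56 × 2450 = 1.742 mm.
This exceeds the 0.77 mm gap, so the wall pushes back. The portion of expansion that must be recovered elastically is δ_free − gap = 1.742 − 0.77 = 0.9724 mm.
So σ = E(δ_free − g)/L = 205×10³ × 0.9724/2450 = 81.37 MPa.

σ ≈ 81.4 MPa (compressive)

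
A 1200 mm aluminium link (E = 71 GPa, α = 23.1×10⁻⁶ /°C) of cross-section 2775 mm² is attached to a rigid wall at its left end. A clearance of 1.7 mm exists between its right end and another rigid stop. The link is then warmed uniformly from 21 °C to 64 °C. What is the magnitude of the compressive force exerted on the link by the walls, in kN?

If the wall were absent the link would grow by αΔT L = 23.1×10⁻⁶ × 43 × 1200 = 1.192 mm.
Since δ_free = 1.19 mm is less than the 1.7 mm gap, the link never touches the wall. No axial force develops.

P ≈ 0 kN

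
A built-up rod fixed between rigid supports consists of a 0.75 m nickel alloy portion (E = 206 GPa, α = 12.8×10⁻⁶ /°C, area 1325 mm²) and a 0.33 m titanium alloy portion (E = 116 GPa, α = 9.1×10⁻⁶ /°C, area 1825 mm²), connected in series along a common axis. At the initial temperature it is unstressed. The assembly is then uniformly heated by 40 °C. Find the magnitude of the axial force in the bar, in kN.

P ≈ 117 kN (compressive)

Free thermal expansion of the whole bar: Σ αᵢΔT Lᵢ = 12.8×10⁻⁶×40×750 + 9.1×10⁻⁶×40×330 = 0.5041 mm.
The walls prevent any net length change, so an axial force P (same in every segment) develops. Compatibility: P · Σ Lᵢ/(AᵢEᵢ) = δ_free.
The series flexibility is Σ Lᵢ/(AᵢEᵢ) = 750/(1325×206×10³) + 330/(1825×116×10³) = 4.307×10⁻⁶ mm/N.
P = 0.5041 / 4.307×10⁻⁶ = 117100 N = 117.1 kN, compressive.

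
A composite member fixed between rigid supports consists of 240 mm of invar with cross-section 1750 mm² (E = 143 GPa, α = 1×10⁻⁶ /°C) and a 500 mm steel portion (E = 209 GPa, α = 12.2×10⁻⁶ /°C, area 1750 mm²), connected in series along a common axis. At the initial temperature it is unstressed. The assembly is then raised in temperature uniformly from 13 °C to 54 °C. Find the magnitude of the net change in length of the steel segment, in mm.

With the walls removed the bar would change length by δ_free = Σ αᵢΔT Lᵢ = 1×10⁻⁶×41×240 + 12.2×10⁻⁶×41×500 = 0.2599 mm.
The rigid supports impose zero overall length change; the single axial force P common to all segments must satisfy P Σ Lᵢ/(AᵢEᵢ) = δ_free.
Σ Lᵢ/(AᵢEᵢ) = 240/(1750×143×10³) + 500/(1750×209×10³) = 2.326×10⁻⁶ mm/N.
P = 0.2599 / 2.326×10⁻⁶ = 111700 N = 111.7 kN, compressive.
For the steel segment, free thermal change = 12.2×10⁻⁶×41×500 = 0.2501 mm and elastic change from P = 111700×500/(1750×209×10³) = 0.1528 mm; these oppose, so the net change is 0.0973 mm (segment lengthens).

|ΔL| ≈ 0.0973 mm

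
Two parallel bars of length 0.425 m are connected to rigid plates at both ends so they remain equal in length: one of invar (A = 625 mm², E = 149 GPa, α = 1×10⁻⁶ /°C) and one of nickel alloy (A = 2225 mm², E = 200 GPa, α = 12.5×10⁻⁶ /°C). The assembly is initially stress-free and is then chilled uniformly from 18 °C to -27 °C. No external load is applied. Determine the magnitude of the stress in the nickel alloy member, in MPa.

The nickel alloy has the larger α, so on cooling it would change length more than the invar if both were free. The rigid plates force a common final length, so the nickel alloy is put into tension and the invar into compression, with equal and opposite forces P (no external load).
Setting the final lengths equal and cancelling L: (α₁ − α₂)ΔT = P/(A₁E₁) + P/(A₂E₂).
|α₁ − α₂|·ΔT = 11.5×10⁻⁶ × 45 = 0.0005175.
1/(A₁E₁) + 1/(A₂E₂) = 1/(625×149×10³) + 1/(2225×200×10³) = 1.299×10⁻⁸ N⁻¹.
P = 0.0005175 / 1.299×10⁻⁸ = 39850 N = 39.85 kN.
σ_{nickel alloy} = P/A₂ = 39850/2225 = 17.91 MPa, tensile.

σ ≈ 17.9 MPa (tensile)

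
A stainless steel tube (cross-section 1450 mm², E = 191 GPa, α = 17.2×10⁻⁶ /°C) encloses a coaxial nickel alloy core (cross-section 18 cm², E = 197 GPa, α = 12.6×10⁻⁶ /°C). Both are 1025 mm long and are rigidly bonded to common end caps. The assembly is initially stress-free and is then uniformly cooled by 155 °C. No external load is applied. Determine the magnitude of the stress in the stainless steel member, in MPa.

Equilibrium of a rigid end plate with no external load gives equal and opposite internal forces ±P in the two members. Since α_{stainless steel} > α_{nickel alloy}, cooling drives the stainless steel into tension and the nickel alloy into compression.
Compatibility of the two members (thermal + elastic change equal): (α₁ − α₂)ΔT = P·[1/(A₁E₁) + 1/(A₂E₂)].
|α₁ − α₂|·ΔT = 4.6×10⁻⁶ × 155 = 0.000713.
1/(A₁E₁) + 1/(A₂E₂) = 1/(1450×191×10³) + 1/(1800×197×10³) = 6.431×10⁻⁹ N⁻¹.
So P = 0.000713 / 6.431×10⁻⁹ = 110.9 kN.
σ_{stainless steel} = P/A₁ = 110900/1450 = 76.46 MPa, tensile.

σ ≈ 76.5 MPa (tensile)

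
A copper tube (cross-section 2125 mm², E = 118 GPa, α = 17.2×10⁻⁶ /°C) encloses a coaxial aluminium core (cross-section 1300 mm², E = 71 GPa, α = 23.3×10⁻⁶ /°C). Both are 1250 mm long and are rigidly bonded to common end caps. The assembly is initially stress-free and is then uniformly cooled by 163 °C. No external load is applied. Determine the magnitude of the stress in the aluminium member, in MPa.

σ ≈ 51.6 MPa (tensile)

Both members must finish at the same length. With the larger α, the aluminium tends to over-contract; the plates restrain it, putting the aluminium in tension and the copper in compression. With no external load the two internal forces are equal and opposite, magnitude P.
Compatibility of the two members (thermal + elastic change equal): (α₁ − α₂)ΔT = P·[1/(A₁E₁) + 1/(A₂E₂)].
|α₁ − α₂|·ΔT = 6.1×10⁻⁶ × 163 = 0.0009943.
1/(A₁E₁) + 1/(A₂E₂) = 1/(2125×118×10³) + 1/(1300×71×10³) = 1.482×10⁻⁸ N⁻¹.
P = 0.0009943 / 1.482×10⁻⁸ = 67080 N = 67.08 kN.
σ_{aluminium} = P/A₂ = 67080/1300 = 51.6 MPa, tensile.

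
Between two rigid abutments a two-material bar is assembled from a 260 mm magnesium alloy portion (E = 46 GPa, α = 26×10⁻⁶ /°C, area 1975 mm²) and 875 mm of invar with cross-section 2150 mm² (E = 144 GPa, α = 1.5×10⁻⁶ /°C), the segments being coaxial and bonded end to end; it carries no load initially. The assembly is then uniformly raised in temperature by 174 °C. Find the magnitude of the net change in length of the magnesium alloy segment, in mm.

|ΔL| ≈ 0.47 mm

Free thermal expansion of the whole bar: Σ αᵢΔT Lᵢ = 26×10⁻⁶×174×260 + 1.5×10⁻⁶×174×875 = 1.405 mm.
Since the ends are fixed, an axial force P builds up, equal in every segment, with P · Σ Lᵢ/(AᵢEᵢ) = δ_free.
Σ Lᵢ/(AᵢEᵢ) = 260/(1975×46×10³) + 875/(2150×144×10³) = 5.688×10⁻⁶ mm/N.
Hence P = δ_free / Σ(L/AE) = 1.405/5.688×10⁻⁶ = 246.9 kN (compressive).
For the magnesium alloy segment, free thermal change = 26×10⁻⁶×174×260 = 1.176 mm and elastic change from P = 246900×260/(1975×46×10³) = 0.7067 mm; these oppose, so the net change is 0.47 mm (segment lengthens).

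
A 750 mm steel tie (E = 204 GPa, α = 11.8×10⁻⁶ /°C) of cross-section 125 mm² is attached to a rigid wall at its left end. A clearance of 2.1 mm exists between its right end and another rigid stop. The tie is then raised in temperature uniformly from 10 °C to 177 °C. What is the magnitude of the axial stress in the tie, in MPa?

If the wall were absent the tie would grow by αΔT L = 11.8×10⁻⁶ × 167 × 750 = 1.478 mm.
Since δ_free = 1.48 mm is less than the 2.1 mm gap, the tie never touches the wall. No axial force develops.

σ ≈ 0 MPa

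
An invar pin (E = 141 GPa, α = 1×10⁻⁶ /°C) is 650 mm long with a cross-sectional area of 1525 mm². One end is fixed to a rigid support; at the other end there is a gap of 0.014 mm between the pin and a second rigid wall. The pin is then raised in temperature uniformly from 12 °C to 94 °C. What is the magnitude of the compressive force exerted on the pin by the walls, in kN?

P ≈ 13 kN

Free thermal elongation = αΔT L = 1×10⁻⁶ × 82 × 650 = 0.0533 mm.
This exceeds the 0.014 mm gap, so the wall pushes back. The portion of expansion that must be recovered elastically is δ_free − gap = 0.0533 − 0.014 = 0.0393 mm.
Compatibility: PL/(AE) = 0.0393 mm, so σ = P/A = E × (0.0393/650) = 8.525 MPa.
P = σA = 8.525 × 1525 = 13 kN.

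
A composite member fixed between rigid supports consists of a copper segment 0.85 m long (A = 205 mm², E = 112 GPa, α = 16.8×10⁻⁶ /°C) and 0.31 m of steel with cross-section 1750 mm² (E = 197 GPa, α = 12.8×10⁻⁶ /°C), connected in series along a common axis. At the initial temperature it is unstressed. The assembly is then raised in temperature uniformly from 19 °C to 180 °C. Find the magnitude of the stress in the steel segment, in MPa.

Free thermal expansion of the whole bar: Σ αᵢΔT Lᵢ = 16.8×10⁻⁶×161×850 + 12.8×10⁻⁶×161×310 = 2.938 mm.
Since the ends are fixed, an axial force P builds up, equal in every segment, with P · Σ Lᵢ/(AᵢEᵢ) = δ_free.
Σ Lᵢ/(AᵢEᵢ) = 850/(205×112×10³) + 310/(1750×197×10³) = 3.792×10⁻⁵ mm/N.
So P = 2.938 / 3.792×10⁻⁵ = 77.48 kN, compressive.
σ_{steel} = P / A = 77480 / 1750 = 44.27 MPa.

σ ≈ 44.3 MPa (compressive)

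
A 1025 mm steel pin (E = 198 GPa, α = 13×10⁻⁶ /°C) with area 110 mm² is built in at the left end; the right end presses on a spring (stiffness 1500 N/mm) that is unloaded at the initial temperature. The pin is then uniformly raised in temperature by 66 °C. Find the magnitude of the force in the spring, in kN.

Free thermal expansion: δ_free = αΔT L = 13×10⁻⁶ × 66 × 1025 = 0.8794 mm.
With a force P in the spring, the elastic change of the pin is PL/(AE) and that of the spring is P/k; compatibility requires their sum to equal δ_free.
P [ L/(AE) + 1/k ] = δ_free → P [ 1025/(110×198×10³) + 1/(1500) ] = 0.8794.
P = 0.8794 / 0.0007137 = 1232 N.

P ≈ 1.23 kN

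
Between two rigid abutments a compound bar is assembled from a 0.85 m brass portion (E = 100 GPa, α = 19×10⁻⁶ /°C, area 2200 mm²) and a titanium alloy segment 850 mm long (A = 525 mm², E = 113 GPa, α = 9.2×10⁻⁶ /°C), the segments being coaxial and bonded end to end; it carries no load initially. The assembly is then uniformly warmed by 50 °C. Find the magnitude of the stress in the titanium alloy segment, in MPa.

If the supports were absent, the total length change would be Σ αᵢΔT Lᵢ = 19×10⁻⁶×50×850 + 9.2×10⁻⁶×50×850 = 1.198 mm.
Since the ends are fixed, an axial force P builds up, equal in every segment, with P · Σ Lᵢ/(AᵢEᵢ) = δ_free.
The series flexibility is Σ Lᵢ/(AᵢEᵢ) = 850/(2200×100×10³) + 850/(525×113×10³) = 1.819×10⁻⁵ mm/N.
So P = 1.198 / 1.819×10⁻⁵ = 65.88 kN, compressive.
σ_{titanium alloy} = P / A = 65880 / 525 = 125.5 MPa.

σ ≈ 125 MPa (compressive)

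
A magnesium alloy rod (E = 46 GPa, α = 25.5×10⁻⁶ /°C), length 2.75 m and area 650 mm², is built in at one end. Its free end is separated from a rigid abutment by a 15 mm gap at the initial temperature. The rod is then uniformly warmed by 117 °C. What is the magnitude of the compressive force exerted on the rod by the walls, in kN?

Free thermal elongation = αΔT L = 25.5×10⁻⁶ × 117 × 2750 = 8.205 mm.
Since δ_free = 8.2 mm is less than the 15 mm gap, the rod never touches the wall. No axial force develops.

P ≈ 0 kN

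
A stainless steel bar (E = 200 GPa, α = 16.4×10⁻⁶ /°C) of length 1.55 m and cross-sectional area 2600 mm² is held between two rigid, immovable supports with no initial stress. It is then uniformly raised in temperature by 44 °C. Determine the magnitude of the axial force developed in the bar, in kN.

With zero net strain, σ = E·αΔT = 200 GPa × 16.4×10⁻⁶ × 44 = 144.3 MPa.
P = AEαΔT = 2600 × 200×10³ × 16.4×10⁻⁶ × 44 = 375.2 kN (compressive).

P ≈ 375 kN (compressive)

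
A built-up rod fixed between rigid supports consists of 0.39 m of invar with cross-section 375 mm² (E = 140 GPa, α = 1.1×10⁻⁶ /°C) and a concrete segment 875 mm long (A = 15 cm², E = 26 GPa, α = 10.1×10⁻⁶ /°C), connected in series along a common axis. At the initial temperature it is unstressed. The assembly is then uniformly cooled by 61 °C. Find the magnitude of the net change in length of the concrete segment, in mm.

If the supports were absent, the total length change would be Σ αᵢΔT Lᵢ = 1.1×10⁻⁶×61×390 + 10.1×10⁻⁶×61×875 = 0.5653 mm.
Since the ends are fixed, an axial force P builds up, equal in every segment, with P · Σ Lᵢ/(AᵢEᵢ) = δ_free.
Σ Lᵢ/(AᵢEᵢ) = 390/(375×140×10³) + 875/(1500×26×10³) = 2.986×10⁻⁵ mm/N.
P = 0.5653 / 2.986×10⁻⁵ = 18930 N = 18.93 kN, tensile.
For the concrete segment, free thermal change = 10.1×10⁻⁶×61×875 = 0.5391 mm and elastic change from P = 18930×875/(1500×26×10³) = 0.4247 mm; these oppose, so the net change is 0.114 mm (segment shortens).

|ΔL| ≈ 0.114 mm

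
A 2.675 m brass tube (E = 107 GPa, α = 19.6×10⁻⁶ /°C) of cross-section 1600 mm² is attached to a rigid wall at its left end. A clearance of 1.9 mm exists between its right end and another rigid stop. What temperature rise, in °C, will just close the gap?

ΔT ≈ 36.2 °C

Contact occurs when the free expansion equals the gap: αΔT L = 1.9 mm.
So ΔT = g/(αL) = 1.9/(19.6×10⁻⁶ × 2675) = 36.24 °C.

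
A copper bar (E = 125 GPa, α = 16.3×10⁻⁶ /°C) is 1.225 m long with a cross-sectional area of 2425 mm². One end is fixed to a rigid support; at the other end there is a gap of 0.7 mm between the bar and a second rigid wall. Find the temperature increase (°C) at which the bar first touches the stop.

ΔT ≈ 35.1 °C

Contact occurs when the free expansion equals the gap: αΔT L = 0.7 mm.
So ΔT = g/(αL) = 0.7/(16.3×10⁻⁶ × 1225) = 35.06 °C.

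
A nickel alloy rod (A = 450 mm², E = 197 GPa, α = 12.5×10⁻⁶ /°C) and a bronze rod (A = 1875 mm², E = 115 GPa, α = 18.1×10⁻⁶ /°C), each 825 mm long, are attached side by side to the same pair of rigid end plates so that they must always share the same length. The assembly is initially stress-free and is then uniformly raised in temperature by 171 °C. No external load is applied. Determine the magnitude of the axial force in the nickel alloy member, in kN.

Both members must finish at the same length. With the larger α, the bronze tends to over-expand; the plates restrain it, putting the bronze in compression and the nickel alloy in tension. With no external load the two internal forces are equal and opposite, magnitude P.
Equating the net (thermal + elastic) strains gives |α₁ − α₂|·ΔT = P·[1/(A₁E₁) + 1/(A₂E₂)].
|α₁ − α₂|·ΔT = 5.6×10⁻⁶ × 171 = 0.0009576.
1/(A₁E₁) + 1/(A₂E₂) = 1/(450×197×10³) + 1/(1875×115×10³) = 1.592×10⁻⁸ N⁻¹.
So P = 0.0009576 / 1.592×10⁻⁸ = 60.16 kN.

P ≈ 60.2 kN (tensile in the nickel alloy)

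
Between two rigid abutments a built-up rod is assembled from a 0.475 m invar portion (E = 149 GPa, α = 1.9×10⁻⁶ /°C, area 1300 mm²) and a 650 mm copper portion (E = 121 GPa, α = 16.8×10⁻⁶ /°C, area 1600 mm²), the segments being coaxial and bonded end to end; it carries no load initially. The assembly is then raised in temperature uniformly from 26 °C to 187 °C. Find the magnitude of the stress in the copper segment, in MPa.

Free thermal expansion of the whole bar: Σ αᵢΔT Lᵢ = 1.9×10⁻⁶×161×475 + 16.8×10⁻⁶×161×650 = 1.903 mm.
The rigid supports impose zero overall length change; the single axial force P common to all segments must satisfy P Σ Lᵢ/(AᵢEᵢ) = δ_free.
Σ Lᵢ/(AᵢEᵢ) = 475/(1300×149×10³) + 650/(1600×121×10³) = 5.81×10⁻⁶ mm/N.
P = 1.903 / 5.81×10⁻⁶ = 327600 N = 327.6 kN, compressive.
σ_{copper} = P / A = 327600 / 1600 = 204.8 MPa.

σ ≈ 205 MPa (compressive)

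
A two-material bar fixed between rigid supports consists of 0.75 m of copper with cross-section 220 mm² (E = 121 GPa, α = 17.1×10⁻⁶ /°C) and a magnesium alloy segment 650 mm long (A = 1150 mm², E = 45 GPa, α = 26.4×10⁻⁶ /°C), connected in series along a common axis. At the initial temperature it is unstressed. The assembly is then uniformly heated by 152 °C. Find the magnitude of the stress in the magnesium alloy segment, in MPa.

σ ≈ 97.3 MPa (compressive)

Free thermal expansion of the whole bar: Σ αᵢΔT Lᵢ = 17.1×10⁻⁶×152×750 + 26.4×10⁻⁶×152×650 = 4.558 mm.
The rigid supports impose zero overall length change; the single axial force P common to all segments must satisfy P Σ Lᵢ/(AᵢEᵢ) = δ_free.
Σ Lᵢ/(AᵢEᵢ) = 750/(220×121×10³) + 650/(1150×45×10³) = 4.073×10⁻⁵ mm/N.
So P = 4.558 / 4.073×10⁻⁵ = 111.9 kN, compressive.
σ_{magnesium alloy} = P / A = 111900 / 1150 = 97.29 MPa.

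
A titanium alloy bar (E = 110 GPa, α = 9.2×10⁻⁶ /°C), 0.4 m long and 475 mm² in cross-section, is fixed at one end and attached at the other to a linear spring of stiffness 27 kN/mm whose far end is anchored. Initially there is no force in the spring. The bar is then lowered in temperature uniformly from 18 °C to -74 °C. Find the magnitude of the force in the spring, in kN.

Free thermal contraction: δ_free = αΔT L = 9.2×10⁻⁶ × 92 × 400 = 0.3386 mm.
With a force P in the spring, the elastic change of the bar is PL/(AE) and that of the spring is P/k; compatibility requires their sum to equal δ_free.
So P = δ_free / [L/(AE) + 1/k] = 0.3386 / [ 400/(475×110×10³) + 1/(27×10³) ].
P = 0.3386 / 4.469×10⁻⁵ = 7575 N.

P ≈ 7.58 kN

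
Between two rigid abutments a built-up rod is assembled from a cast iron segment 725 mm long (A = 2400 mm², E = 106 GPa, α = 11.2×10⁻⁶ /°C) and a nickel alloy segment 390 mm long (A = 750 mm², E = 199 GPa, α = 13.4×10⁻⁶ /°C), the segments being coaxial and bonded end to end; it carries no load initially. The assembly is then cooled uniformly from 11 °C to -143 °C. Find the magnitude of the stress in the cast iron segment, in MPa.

If the supports were absent, the total length change would be Σ αᵢΔT Lᵢ = 11.2×10⁻⁶×154×725 + 13.4×10⁻⁶×154×390 = 2.055 mm.
The walls prevent any net length change, so an axial force P (same in every segment) develops. Compatibility: P · Σ Lᵢ/(AᵢEᵢ) = δ_free.
The series flexibility is Σ Lᵢ/(AᵢEᵢ) = 725/(2400×106×10³) + 390/(750×199×10³) = 5.463×10⁻⁶ mm/N.
So P = 2.055 / 5.463×10⁻⁶ = 376.2 kN, tensile.
σ_{cast iron} = P / A = 376200 / 2400 = 156.8 MPa.

σ ≈ 157 MPa (tensile)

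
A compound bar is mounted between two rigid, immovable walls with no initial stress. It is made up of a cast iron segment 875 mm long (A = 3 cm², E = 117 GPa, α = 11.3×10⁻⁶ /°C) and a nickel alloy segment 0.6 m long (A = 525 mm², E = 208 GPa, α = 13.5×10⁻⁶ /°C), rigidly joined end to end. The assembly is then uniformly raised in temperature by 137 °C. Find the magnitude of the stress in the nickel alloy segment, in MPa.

If the supports were absent, the total length change would be Σ αᵢΔT Lᵢ = 11.3×10⁻⁶×137×875 + 13.5×10⁻⁶×137×600 = 2.464 mm.
Since the ends are fixed, an axial force P builds up, equal in every segment, with P · Σ Lᵢ/(AᵢEᵢ) = δ_free.
The series flexibility is Σ Lᵢ/(AᵢEᵢ) = 875/(300×117×10³) + 600/(525×208×10³) = 3.042×10⁻⁵ mm/N.
So P = 2.464 / 3.042×10⁻⁵ = 81 kN, compressive.
σ_{nickel alloy} = P / A = 81000 / 525 = 154.3 MPa.

σ ≈ 154 MPa (compressive)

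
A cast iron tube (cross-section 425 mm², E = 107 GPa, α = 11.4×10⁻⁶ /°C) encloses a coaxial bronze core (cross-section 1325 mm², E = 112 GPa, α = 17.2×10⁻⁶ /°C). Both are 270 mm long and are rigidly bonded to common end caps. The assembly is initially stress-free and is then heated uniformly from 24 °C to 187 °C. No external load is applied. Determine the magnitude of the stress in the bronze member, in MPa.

Both members must finish at the same length. With the larger α, the bronze tends to over-expand; the plates restrain it, putting the bronze in compression and the cast iron in tension. With no external load the two internal forces are equal and opposite, magnitude P.
Compatibility of the two members (thermal + elastic change equal): (α₁ − α₂)ΔT = P·[1/(A₁E₁) + 1/(A₂E₂)].
|α₁ − α₂|·ΔT = 5.8×10⁻⁶ × 163 = 0.0009454.
1/(A₁E₁) + 1/(A₂E₂) = 1/(425×107×10³) + 1/(1325×112×10³) = 2.873×10⁻⁸ N⁻¹.
So P = 0.0009454 / 2.873×10⁻⁸ = 32.91 kN.
σ_{bronze} = P/A₂ = 32910/1325 = 24.84 MPa, compressive.

σ ≈ 24.8 MPa (compressive)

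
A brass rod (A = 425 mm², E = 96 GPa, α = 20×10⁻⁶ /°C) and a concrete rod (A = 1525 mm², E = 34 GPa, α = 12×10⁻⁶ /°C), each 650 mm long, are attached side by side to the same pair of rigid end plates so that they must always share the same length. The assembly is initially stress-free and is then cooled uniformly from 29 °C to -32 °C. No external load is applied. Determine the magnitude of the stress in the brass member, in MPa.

σ ≈ 26.2 MPa (tensile)

Equilibrium of a rigid end plate with no external load gives equal and opposite internal forces ±P in the two members. Since α_{brass} > α_{concrete}, cooling drives the brass into tension and the concrete into compression.
Setting the final lengths equal and cancelling L: (α₁ − α₂)ΔT = P/(A₁E₁) + P/(A₂E₂).
|α₁ − α₂|·ΔT = 8×10⁻⁶ × 61 = 0.000488.
1/(A₁E₁) + 1/(A₂E₂) = 1/(425×96×10³) + 1/(1525×34×10³) = 4.38×10⁻⁸ N⁻¹.
P = 0.000488 / 4.38×10⁻⁸ = 11140 N = 11.14 kN.
σ_{brass} = P/A₁ = 11140/425 = 26.22 MPa, tensile.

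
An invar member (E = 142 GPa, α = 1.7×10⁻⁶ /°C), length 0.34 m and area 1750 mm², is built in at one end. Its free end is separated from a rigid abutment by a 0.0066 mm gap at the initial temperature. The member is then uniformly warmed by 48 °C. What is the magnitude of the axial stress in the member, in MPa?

Unrestrained expansion: δ_free = αΔT L = 1.7×10⁻⁶ × 48 × 340 = 0.02774 mm.
The gap closes (δ_free > 0.0066 mm) and the wall then resists a further 0.02774 − 0.0066 = 0.02114 mm of expansion.
That suppressed elongation corresponds to σ = E·Δ/L = 142×10³ × 0.02114/340 = 8.831 MPa.

σ ≈ 8.83 MPa (compressive)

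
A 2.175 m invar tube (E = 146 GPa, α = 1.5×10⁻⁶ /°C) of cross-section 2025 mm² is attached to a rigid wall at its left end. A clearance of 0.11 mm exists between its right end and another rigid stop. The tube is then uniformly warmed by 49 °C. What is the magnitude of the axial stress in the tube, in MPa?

Free thermal elongation = αΔT L = 1.5×10⁻⁶ × 49 × 2175 = 0.1599 mm.
After closing the 0.11 mm clearance, 0.1599 − 0.11 = 0.04986 mm of expansion remains to be suppressed by the wall.
Compatibility: PL/(AE) = 0.04986 mm, so σ = P/A = E × (0.04986/2175) = 3.347 MPa.

σ ≈ 3.35 MPa (compressive)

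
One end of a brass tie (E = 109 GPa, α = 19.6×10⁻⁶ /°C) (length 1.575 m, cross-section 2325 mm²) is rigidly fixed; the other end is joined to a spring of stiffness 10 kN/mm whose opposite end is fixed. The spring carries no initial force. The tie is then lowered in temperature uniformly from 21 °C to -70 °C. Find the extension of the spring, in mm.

The unrestrained thermal change is αΔT L = 19.6×10⁻⁶ × 91 × 1575 = 2.809 mm.
With a force P in the spring, the elastic change of the tie is PL/(AE) and that of the spring is P/k; compatibility requires their sum to equal δ_free.
P [ L/(AE) + 1/k ] = δ_free → P [ 1575/(2325×109×10³) + 1/(10×10³) ] = 2.809.
P = 2.809 / 0.0001062 = 26450 N.
Spring extension = P/k = 26450/(10×10³) = 2.645 mm.

δ ≈ 2.64 mm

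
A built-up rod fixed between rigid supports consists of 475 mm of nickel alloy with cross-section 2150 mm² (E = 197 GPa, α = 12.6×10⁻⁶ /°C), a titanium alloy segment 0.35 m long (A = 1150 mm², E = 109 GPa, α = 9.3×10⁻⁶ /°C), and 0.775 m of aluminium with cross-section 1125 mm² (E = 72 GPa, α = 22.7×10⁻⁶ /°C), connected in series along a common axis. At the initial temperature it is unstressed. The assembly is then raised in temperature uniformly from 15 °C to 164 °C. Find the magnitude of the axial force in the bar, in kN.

P ≈ 297 kN (compressive)

With the walls removed the bar would change length by δ_free = Σ αᵢΔT Lᵢ = 12.6×10⁻⁶×149×475 + 9.3×10⁻⁶×149×350 + 22.7×10⁻⁶×149×775 = 3.998 mm.
Since the ends are fixed, an axial force P builds up, equal in every segment, with P · Σ Lᵢ/(AᵢEᵢ) = δ_free.
The series flexibility is Σ Lᵢ/(AᵢEᵢ) = 475/(2150×197×10³) + 350/(1150×109×10³) + 775/(1125×72×10³) = 1.348×10⁻⁵ mm/N.
P = 3.998 / 1.348×10⁻⁵ = 296600 N = 296.6 kN, compressive.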